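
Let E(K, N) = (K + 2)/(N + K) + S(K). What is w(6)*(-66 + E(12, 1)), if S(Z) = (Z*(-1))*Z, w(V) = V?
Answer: -16296/13 ≈ -1253.5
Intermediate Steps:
S(Z) = -Z² (S(Z) = (-Z)*Z = -Z²)
E(K, N) = -K² + (2 + K)/(K + N) (E(K, N) = (K + 2)/(N + K) - K² = (2 + K)/(K + N) - K² = -K² + (2 + K)/(K + N))
w(6)*(-66 + E(12, 1)) = 6*(-66 + (2 + 12 - 1*12³ - 1*1*12²)/(12 + 1)) = 6*(-66 + (2 + 12 - 1*1728 - 1*1*144)/13) = 6*(-66 + (2 + 12 - 1728 - 144)/13) = 6*(-66 + (1/13)*(-1858)) = 6*(-66 - 1858/13) = 6*(-2716/13) = -16296/13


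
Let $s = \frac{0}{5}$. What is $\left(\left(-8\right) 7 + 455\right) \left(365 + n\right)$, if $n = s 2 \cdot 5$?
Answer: $145635$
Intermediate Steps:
$s = 0$ ($s = 0 \cdot \frac{1}{5} = 0$)
$n = 0$ ($n = 0 \cdot 2 \cdot 5 = 0 \cdot 5 = 0$)
$\left(\left(-8\right) 7 + 455\right) \left(365 + n\right) = \left(\left(-8\right) 7 + 455\right) \left(365 + 0\right) = \left(-56 + 455\right) 365 = 399 \cdot 365 = 145635$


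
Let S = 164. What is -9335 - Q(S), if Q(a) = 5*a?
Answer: -10155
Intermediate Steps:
-9335 - Q(S) = -9335 - 5*164 = -9335 - 1*820 = -9335 - 820 = -10155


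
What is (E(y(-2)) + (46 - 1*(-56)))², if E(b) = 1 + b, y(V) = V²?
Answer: 11449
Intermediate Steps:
(E(y(-2)) + (46 - 1*(-56)))² = ((1 + (-2)²) + (46 - 1*(-56)))² = ((1 + 4) + (46 + 56))² = (5 + 102)² = 107² = 11449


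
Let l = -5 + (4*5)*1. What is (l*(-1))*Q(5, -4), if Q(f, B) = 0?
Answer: 0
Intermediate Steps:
l = 15 (l = -5 + 20*1 = -5 + 20 = 15)
(l*(-1))*Q(5, -4) = (15*(-1))*0 = -15*0 = 0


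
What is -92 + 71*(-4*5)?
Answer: -1512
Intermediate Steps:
-92 + 71*(-4*5) = -92 + 71*(-20) = -92 - 1420 = -1512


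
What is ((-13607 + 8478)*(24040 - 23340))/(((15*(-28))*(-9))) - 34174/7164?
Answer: -10257971/10746 ≈ -954.58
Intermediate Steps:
((-13607 + 8478)*(24040 - 23340))/(((15*(-28))*(-9))) - 34174/7164 = (-5129*700)/((-420*(-9))) - 34174*1/7164 = -3590300/3780 - 17087/3582 = -3590300*1/3780 - 17087/3582 = -25645/27 - 17087/3582 = -10257971/10746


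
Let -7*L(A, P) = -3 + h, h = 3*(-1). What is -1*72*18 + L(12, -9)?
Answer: -9066/7 ≈ -1295.1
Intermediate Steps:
h = -3
L(A, P) = 6/7 (L(A, P) = -(-3 - 3)/7 = -⅐*(-6) = 6/7)
-1*72*18 + L(12, -9) = -1*72*18 + 6/7 = -72*18 + 6/7 = -1296 + 6/7 = -9066/7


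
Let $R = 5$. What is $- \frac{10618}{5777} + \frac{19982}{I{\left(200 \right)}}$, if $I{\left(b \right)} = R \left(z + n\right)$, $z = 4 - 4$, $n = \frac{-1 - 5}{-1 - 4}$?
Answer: $\frac{57686153}{17331} \approx 3328.5$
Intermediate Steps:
$n = \frac{6}{5}$ ($n = - \frac{6}{-5} = \left(-6\right) \left(- \frac{1}{5}\right) = \frac{6}{5} \approx 1.2$)
$z = 0$ ($z = 4 - 4 = 0$)
$I{\left(b \right)} = 6$ ($I{\left(b \right)} = 5 \left(0 + \frac{6}{5}\right) = 5 \cdot \frac{6}{5} = 6$)
$- \frac{10618}{5777} + \frac{19982}{I{\left(200 \right)}} = - \frac{10618}{5777} + \frac{19982}{6} = \left(-10618\right) \frac{1}{5777} + 19982 \cdot \frac{1}{6} = - \frac{10618}{5777} + \frac{9991}{3} = \frac{57686153}{17331}$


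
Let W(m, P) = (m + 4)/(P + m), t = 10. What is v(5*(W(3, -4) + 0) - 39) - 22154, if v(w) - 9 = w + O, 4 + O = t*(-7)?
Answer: -22293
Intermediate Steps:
W(m, P) = (4 + m)/(P + m)
O = -74 (O = -4 + 10*(-7) = -4 - 70 = -74)
v(w) = -65 + w (v(w) = 9 + (w - 74) = 9 + (-74 + w) = -65 + w)
v(5*(W(3, -4) + 0) - 39) - 22154 = (-65 + (5*((4 + 3)/(-4 + 3) + 0) - 39)) - 22154 = (-65 + (5*(7/(-1) + 0) - 39)) - 22154 = (-65 + (5*(-1*7 + 0) - 39)) - 22154 = (-65 + (5*(-7 + 0) - 39)) - 22154 = (-65 + (5*(-7) - 39)) - 22154 = (-65 + (-35 - 39)) - 22154 = (-65 - 74) - 22154 = -139 - 22154 = -22293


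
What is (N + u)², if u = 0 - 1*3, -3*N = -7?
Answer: 4/9 ≈ 0.44444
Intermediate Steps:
N = 7/3 (N = -⅓*(-7) = 7/3 ≈ 2.3333)
u = -3 (u = 0 - 3 = -3)
(N + u)² = (7/3 - 3)² = (-⅔)² = 4/9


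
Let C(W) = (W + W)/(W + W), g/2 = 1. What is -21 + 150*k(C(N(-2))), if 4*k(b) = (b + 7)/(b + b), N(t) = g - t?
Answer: 129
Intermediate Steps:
g = 2 (g = 2*1 = 2)
N(t) = 2 - t
C(W) = 1 (C(W) = (2*W)/((2*W)) = (2*W)*(1/(2*W)) = 1)
k(b) = (7 + b)/(8*b) (k(b) = ((b + 7)/(b + b))/4 = ((7 + b)/((2*b)))/4 = ((7 + b)*(1/(2*b)))/4 = ((7 + b)/(2*b))/4 = (7 + b)/(8*b))
-21 + 150*k(C(N(-2))) = -21 + 150*((⅛)*(7 + 1)/1) = -21 + 150*((⅛)*1*8) = -21 + 150*1 = -21 + 150 = 129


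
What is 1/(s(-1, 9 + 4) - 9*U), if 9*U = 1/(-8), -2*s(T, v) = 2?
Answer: -8/7 ≈ -1.1429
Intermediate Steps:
s(T, v) = -1 (s(T, v) = -½*2 = -1)
U = -1/72 (U = (⅑)/(-8) = (⅑)*(-⅛) = -1/72 ≈ -0.013889)
1/(s(-1, 9 + 4) - 9*U) = 1/(-1 - 9*(-1/72)) = 1/(-1 + ⅛) = 1/(-7/8) = -8/7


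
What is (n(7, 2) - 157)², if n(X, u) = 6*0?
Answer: 24649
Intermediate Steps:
n(X, u) = 0
(n(7, 2) - 157)² = (0 - 157)² = (-157)² = 24649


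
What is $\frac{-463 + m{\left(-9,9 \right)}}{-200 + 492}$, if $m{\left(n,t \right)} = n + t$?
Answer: $- \frac{463}{292} \approx -1.5856$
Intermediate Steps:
$\frac{-463 + m{\left(-9,9 \right)}}{-200 + 492} = \frac{-463 + \left(-9 + 9\right)}{-200 + 492} = \frac{-463 + 0}{292} = \left(-463\right) \frac{1}{292} = - \frac{463}{292}$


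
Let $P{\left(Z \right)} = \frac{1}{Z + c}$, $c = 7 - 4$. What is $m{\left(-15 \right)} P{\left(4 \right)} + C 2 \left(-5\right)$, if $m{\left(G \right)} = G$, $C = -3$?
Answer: $\frac{195}{7} \approx 27.857$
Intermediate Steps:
$c = 3$ ($c = 7 - 4 = 3$)
$P{\left(Z \right)} = \frac{1}{3 + Z}$ ($P{\left(Z \right)} = \frac{1}{Z + 3} = \frac{1}{3 + Z}$)
$m{\left(-15 \right)} P{\left(4 \right)} + C 2 \left(-5\right) = - \frac{15}{3 + 4} + \left(-3\right) 2 \left(-5\right) = - \frac{15}{7} - -30 = \left(-15\right) \frac{1}{7} + 30 = - \frac{15}{7} + 30 = \frac{195}{7}$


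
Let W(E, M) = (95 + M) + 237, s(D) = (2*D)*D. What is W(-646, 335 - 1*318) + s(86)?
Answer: 15141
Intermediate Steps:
s(D) = 2*D²
W(E, M) = 332 + M
W(-646, 335 - 1*318) + s(86) = (332 + (335 - 1*318)) + 2*86² = (332 + (335 - 318)) + 2*7396 = (332 + 17) + 14792 = 349 + 14792 = 15141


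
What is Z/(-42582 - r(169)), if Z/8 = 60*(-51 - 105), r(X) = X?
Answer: 74880/42751 ≈ 1.7515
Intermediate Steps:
Z = -74880 (Z = 8*(60*(-51 - 105)) = 8*(60*(-156)) = 8*(-9360) = -74880)
Z/(-42582 - r(169)) = -74880/(-42582 - 1*169) = -74880/(-42582 - 169) = -74880/(-42751) = -74880*(-1/42751) = 74880/42751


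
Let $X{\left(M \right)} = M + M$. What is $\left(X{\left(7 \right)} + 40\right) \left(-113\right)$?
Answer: $-6102$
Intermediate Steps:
$X{\left(M \right)} = 2 M$
$\left(X{\left(7 \right)} + 40\right) \left(-113\right) = \left(2 \cdot 7 + 40\right) \left(-113\right) = \left(14 + 40\right) \left(-113\right) = 54 \left(-113\right) = -6102$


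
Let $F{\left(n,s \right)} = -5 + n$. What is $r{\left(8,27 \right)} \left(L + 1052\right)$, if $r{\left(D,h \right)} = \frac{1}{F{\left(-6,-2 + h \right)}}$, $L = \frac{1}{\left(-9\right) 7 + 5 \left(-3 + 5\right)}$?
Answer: $- \frac{55755}{583} \approx -95.635$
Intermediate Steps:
$L = - \frac{1}{53}$ ($L = \frac{1}{-63 + 5 \cdot 2} = \frac{1}{-63 + 10} = \frac{1}{-53} = - \frac{1}{53} \approx -0.018868$)
$r{\left(D,h \right)} = - \frac{1}{11}$ ($r{\left(D,h \right)} = \frac{1}{-5 - 6} = \frac{1}{-11} = - \frac{1}{11}$)
$r{\left(8,27 \right)} \left(L + 1052\right) = - \frac{- \frac{1}{53} + 1052}{11} = \left(- \frac{1}{11}\right) \frac{55755}{53} = - \frac{55755}{583}$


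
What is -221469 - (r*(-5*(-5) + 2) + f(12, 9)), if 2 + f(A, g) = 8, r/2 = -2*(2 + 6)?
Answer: -220611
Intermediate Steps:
r = -32 (r = 2*(-2*(2 + 6)) = 2*(-2*8) = 2*(-16) = -32)
f(A, g) = 6 (f(A, g) = -2 + 8 = 6)
-221469 - (r*(-5*(-5) + 2) + f(12, 9)) = -221469 - (-32*(-5*(-5) + 2) + 6) = -221469 - (-32*(25 + 2) + 6) = -221469 - (-32*27 + 6) = -221469 - (-864 + 6) = -221469 - 1*(-858) = -221469 + 858 = -220611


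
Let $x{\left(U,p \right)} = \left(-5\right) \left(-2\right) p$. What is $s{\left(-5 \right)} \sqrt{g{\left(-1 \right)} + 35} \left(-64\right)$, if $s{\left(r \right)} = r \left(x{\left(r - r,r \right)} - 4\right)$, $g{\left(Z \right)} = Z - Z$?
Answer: $- 17280 \sqrt{35} \approx -1.0223 \cdot 10^{5}$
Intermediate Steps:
$x{\left(U,p \right)} = 10 p$
$g{\left(Z \right)} = 0$
$s{\left(r \right)} = r \left(-4 + 10 r\right)$ ($s{\left(r \right)} = r \left(10 r - 4\right) = r \left(-4 + 10 r\right)$)
$s{\left(-5 \right)} \sqrt{g{\left(-1 \right)} + 35} \left(-64\right) = 2 \left(-5\right) \left(-2 + 5 \left(-5\right)\right) \sqrt{0 + 35} \left(-64\right) = 2 \left(-5\right) \left(-2 - 25\right) \sqrt{35} \left(-64\right) = 2 \left(-5\right) \left(-27\right) \sqrt{35} \left(-64\right) = 270 \sqrt{35} \left(-64\right) = - 17280 \sqrt{35}$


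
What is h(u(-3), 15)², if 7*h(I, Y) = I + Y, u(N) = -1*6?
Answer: 81/49 ≈ 1.6531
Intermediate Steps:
u(N) = -6
h(I, Y) = I/7 + Y/7 (h(I, Y) = (I + Y)/7 = I/7 + Y/7)
h(u(-3), 15)² = ((⅐)*(-6) + (⅐)*15)² = (-6/7 + 15/7)² = (9/7)² = 81/49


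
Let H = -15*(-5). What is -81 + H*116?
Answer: 8619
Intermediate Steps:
H = 75
-81 + H*116 = -81 + 75*116 = -81 + 8700 = 8619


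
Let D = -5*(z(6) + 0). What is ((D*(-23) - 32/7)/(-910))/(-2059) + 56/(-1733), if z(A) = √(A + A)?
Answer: -367270968/11364866695 + 23*√3/187369 ≈ -0.032104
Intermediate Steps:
z(A) = √2*√A (z(A) = √(2*A) = √2*√A)
D = -10*√3 (D = -5*(√2*√6 + 0) = -5*(2*√3 + 0) = -10*√3 ≈ -17.320)
((D*(-23) - 32/7)/(-910))/(-2059) + 56/(-1733) = ((-10*√3*(-23) - 32/7)/(-910))/(-2059) + 56/(-1733) = ((230*√3 - 32*⅐)*(-1/910))*(-1/2059) + 56*(-1/1733) = ((230*√3 - 32/7)*(-1/910))*(-1/2059) - 56/1733 = ((-32/7 + 230*√3)*(-1/910))*(-1/2059) - 56/1733 = (16/3185 - 23*√3/91)*(-1/2059) - 56/1733 = (-16/6557915 + 23*√3/187369) - 56/1733 = -367270968/11364866695 + 23*√3/187369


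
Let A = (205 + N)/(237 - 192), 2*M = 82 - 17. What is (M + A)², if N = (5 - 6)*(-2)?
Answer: 137641/100 ≈ 1376.4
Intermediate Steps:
M = 65/2 (M = (82 - 17)/2 = (½)*65 = 65/2 ≈ 32.500)
N = 2 (N = -1*(-2) = 2)
A = 23/5 (A = (205 + 2)/(237 - 192) = 207/45 = 207*(1/45) = 23/5 ≈ 4.6000)
(M + A)² = (65/2 + 23/5)² = (371/10)² = 137641/100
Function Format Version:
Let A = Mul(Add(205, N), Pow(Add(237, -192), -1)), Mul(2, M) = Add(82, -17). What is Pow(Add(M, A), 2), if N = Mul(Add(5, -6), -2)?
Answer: Rational(137641, 100) ≈ 1376.4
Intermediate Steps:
M = Rational(65, 2) (M = Mul(Rational(1, 2), Add(82, -17)) = Mul(Rational(1, 2), 65) = Rational(65, 2) ≈ 32.500)
N = 2 (N = Mul(-1, -2) = 2)
A = Rational(23, 5) (A = Mul(Add(205, 2), Pow(Add(237, -192), -1)) = Mul(207, Pow(45, -1)) = Mul(207, Rational(1, 45)) = Rational(23, 5) ≈ 4.6000)
Pow(Add(M, A), 2) = Pow(Add(Rational(65, 2), Rational(23, 5)), 2) = Pow(Rational(371, 10), 2) = Rational(137641, 100)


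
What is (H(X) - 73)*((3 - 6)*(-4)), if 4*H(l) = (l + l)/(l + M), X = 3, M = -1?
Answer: -867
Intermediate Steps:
H(l) = l/(2*(-1 + l)) (H(l) = ((l + l)/(l - 1))/4 = ((2*l)/(-1 + l))/4 = (2*l/(-1 + l))/4 = l/(2*(-1 + l)))
(H(X) - 73)*((3 - 6)*(-4)) = ((½)*3/(-1 + 3) - 73)*((3 - 6)*(-4)) = ((½)*3/2 - 73)*(-3*(-4)) = ((½)*3*(½) - 73)*12 = (¾ - 73)*12 = -289/4*12 = -867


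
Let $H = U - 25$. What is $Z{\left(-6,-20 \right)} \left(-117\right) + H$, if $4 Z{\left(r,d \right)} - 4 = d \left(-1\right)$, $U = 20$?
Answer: $-707$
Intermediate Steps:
$H = -5$ ($H = 20 - 25 = -5$)
$Z{\left(r,d \right)} = 1 - \frac{d}{4}$ ($Z{\left(r,d \right)} = 1 + \frac{d \left(-1\right)}{4} = 1 + \frac{\left(-1\right) d}{4} = 1 - \frac{d}{4}$)
$Z{\left(-6,-20 \right)} \left(-117\right) + H = \left(1 - -5\right) \left(-117\right) - 5 = \left(1 + 5\right) \left(-117\right) - 5 = 6 \left(-117\right) - 5 = -702 - 5 = -707$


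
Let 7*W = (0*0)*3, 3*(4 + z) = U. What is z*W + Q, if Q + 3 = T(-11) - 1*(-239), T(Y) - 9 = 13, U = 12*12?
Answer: 258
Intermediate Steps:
U = 144
z = 44 (z = -4 + (1/3)*144 = -4 + 48 = 44)
T(Y) = 22 (T(Y) = 9 + 13 = 22)
W = 0 (W = ((0*0)*3)/7 = (0*3)/7 = (1/7)*0 = 0)
Q = 258 (Q = -3 + (22 - 1*(-239)) = -3 + (22 + 239) = -3 + 261 = 258)
z*W + Q = 44*0 + 258 = 0 + 258 = 258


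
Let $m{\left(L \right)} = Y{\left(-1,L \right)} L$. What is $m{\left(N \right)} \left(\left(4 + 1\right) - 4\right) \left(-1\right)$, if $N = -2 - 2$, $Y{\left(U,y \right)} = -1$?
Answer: $-4$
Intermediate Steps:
$N = -4$
$m{\left(L \right)} = - L$
$m{\left(N \right)} \left(\left(4 + 1\right) - 4\right) \left(-1\right) = \left(-1\right) \left(-4\right) \left(\left(4 + 1\right) - 4\right) \left(-1\right) = 4 \left(5 - 4\right) \left(-1\right) = 4 \cdot 1 \left(-1\right) = 4 \left(-1\right) = -4$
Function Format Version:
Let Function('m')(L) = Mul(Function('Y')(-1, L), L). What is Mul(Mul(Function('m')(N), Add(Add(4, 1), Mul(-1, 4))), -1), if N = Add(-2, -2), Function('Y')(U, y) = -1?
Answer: -4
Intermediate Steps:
N = -4
Function('m')(L) = Mul(-1, L)
Mul(Mul(Function('m')(N), Add(Add(4, 1), Mul(-1, 4))), -1) = Mul(Mul(Mul(-1, -4), Add(Add(4, 1), Mul(-1, 4))), -1) = Mul(Mul(4, Add(5, -4)), -1) = Mul(Mul(4, 1), -1) = Mul(4, -1) = -4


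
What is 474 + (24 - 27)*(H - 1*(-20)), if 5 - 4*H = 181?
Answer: 546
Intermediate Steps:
H = -44 (H = 5/4 - 1/4*181 = 5/4 - 181/4 = -44)
474 + (24 - 27)*(H - 1*(-20)) = 474 + (24 - 27)*(-44 - 1*(-20)) = 474 - 3*(-44 + 20) = 474 - 3*(-24) = 474 + 72 = 546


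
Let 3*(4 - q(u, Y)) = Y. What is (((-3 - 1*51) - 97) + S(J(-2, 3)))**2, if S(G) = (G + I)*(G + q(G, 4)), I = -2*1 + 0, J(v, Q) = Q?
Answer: 190096/9 ≈ 21122.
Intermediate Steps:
q(u, Y) = 4 - Y/3
I = -2 (I = -2 + 0 = -2)
S(G) = (-2 + G)*(8/3 + G) (S(G) = (G - 2)*(G + (4 - 1/3*4)) = (-2 + G)*(G + (4 - 4/3)) = (-2 + G)*(G + 8/3) = (-2 + G)*(8/3 + G))
(((-3 - 1*51) - 97) + S(J(-2, 3)))**2 = (((-3 - 1*51) - 97) + (-16/3 + 3**2 + (2/3)*3))**2 = (((-3 - 51) - 97) + (-16/3 + 9 + 2))**2 = ((-54 - 97) + 17/3)**2 = (-151 + 17/3)**2 = (-436/3)**2 = 190096/9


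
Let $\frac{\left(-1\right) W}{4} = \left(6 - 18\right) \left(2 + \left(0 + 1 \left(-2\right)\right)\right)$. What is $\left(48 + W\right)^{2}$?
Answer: $2304$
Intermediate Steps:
$W = 0$ ($W = - 4 \left(6 - 18\right) \left(2 + \left(0 + 1 \left(-2\right)\right)\right) = - 4 \left(- 12 \left(2 + \left(0 - 2\right)\right)\right) = - 4 \left(- 12 \left(2 - 2\right)\right) = - 4 \left(\left(-12\right) 0\right) = \left(-4\right) 0 = 0$)
$\left(48 + W\right)^{2} = \left(48 + 0\right)^{2} = 48^{2} = 2304$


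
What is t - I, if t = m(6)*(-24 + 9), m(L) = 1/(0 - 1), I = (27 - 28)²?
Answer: 14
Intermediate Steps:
I = 1 (I = (-1)² = 1)
m(L) = -1 (m(L) = 1/(-1) = -1)
t = 15 (t = -(-24 + 9) = -1*(-15) = 15)
t - I = 15 - 1*1 = 15 - 1 = 14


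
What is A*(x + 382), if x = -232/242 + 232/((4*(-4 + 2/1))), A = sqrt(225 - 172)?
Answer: 42597*sqrt(53)/121 ≈ 2562.9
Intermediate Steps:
A = sqrt(53) ≈ 7.2801
x = -3625/121 (x = -232*1/242 + 232/((4*(-4 + 2*1))) = -116/121 + 232/((4*(-4 + 2))) = -116/121 + 232/((4*(-2))) = -116/121 + 232/(-8) = -116/121 + 232*(-1/8) = -116/121 - 29 = -3625/121 ≈ -29.959)
A*(x + 382) = sqrt(53)*(-3625/121 + 382) = sqrt(53)*(42597/121) = 42597*sqrt(53)/121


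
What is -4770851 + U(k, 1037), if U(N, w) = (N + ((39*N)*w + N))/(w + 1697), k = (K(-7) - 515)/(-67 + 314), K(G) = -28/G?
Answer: -3221766805993/675298 ≈ -4.7709e+6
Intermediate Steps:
k = -511/247 (k = (-28/(-7) - 515)/(-67 + 314) = (-28*(-⅐) - 515)/247 = (4 - 515)*(1/247) = -511*1/247 = -511/247 ≈ -2.0688)
U(N, w) = (2*N + 39*N*w)/(1697 + w) (U(N, w) = (N + (39*N*w + N))/(1697 + w) = (N + (N + 39*N*w))/(1697 + w) = (2*N + 39*N*w)/(1697 + w))
-4770851 + U(k, 1037) = -4770851 - 511*(2 + 39*1037)/(247*(1697 + 1037)) = -4770851 - 511/247*(2 + 40443)/2734 = -4770851 - 511/247*1/2734*40445 = -4770851 - 20667395/675298 = -3221766805993/675298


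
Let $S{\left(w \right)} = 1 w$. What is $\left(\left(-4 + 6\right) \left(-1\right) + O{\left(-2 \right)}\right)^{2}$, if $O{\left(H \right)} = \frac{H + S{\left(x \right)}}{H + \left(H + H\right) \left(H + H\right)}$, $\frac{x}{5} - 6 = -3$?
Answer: $\frac{225}{196} \approx 1.148$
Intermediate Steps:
$x = 15$ ($x = 30 + 5 \left(-3\right) = 30 - 15 = 15$)
$S{\left(w \right)} = w$
$O{\left(H \right)} = \frac{15 + H}{H + 4 H^{2}}$ ($O{\left(H \right)} = \frac{H + 15}{H + \left(H + H\right) \left(H + H\right)} = \frac{15 + H}{H + 2 H 2 H} = \frac{15 + H}{H + 4 H^{2}}$)
$\left(\left(-4 + 6\right) \left(-1\right) + O{\left(-2 \right)}\right)^{2} = \left(\left(-4 + 6\right) \left(-1\right) + \frac{15 - 2}{\left(-2\right) \left(1 + 4 \left(-2\right)\right)}\right)^{2} = \left(2 \left(-1\right) - \frac{1}{2} \frac{1}{1 - 8} \cdot 13\right)^{2} = \left(-2 - \frac{1}{2} \frac{1}{-7} \cdot 13\right)^{2} = \left(-2 - \left(- \frac{1}{14}\right) 13\right)^{2} = \left(-2 + \frac{13}{14}\right)^{2} = \left(- \frac{15}{14}\right)^{2} = \frac{225}{196}$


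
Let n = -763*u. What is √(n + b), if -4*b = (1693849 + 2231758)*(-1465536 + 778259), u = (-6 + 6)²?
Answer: √2697979402139/2 ≈ 8.2128e+5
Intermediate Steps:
u = 0 (u = 0² = 0)
b = 2697979402139/4 (b = -(1693849 + 2231758)*(-1465536 + 778259)/4 = -3925607*(-687277)/4 = -¼*(-2697979402139) = 2697979402139/4 ≈ 6.7449e+11)
n = 0 (n = -763*0 = 0)
√(n + b) = √(0 + 2697979402139/4) = √(2697979402139/4) = √2697979402139/2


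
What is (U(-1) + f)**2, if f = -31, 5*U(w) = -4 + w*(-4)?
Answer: 961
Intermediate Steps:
U(w) = -4/5 - 4*w/5 (U(w) = (-4 + w*(-4))/5 = (-4 - 4*w)/5 = -4/5 - 4*w/5)
(U(-1) + f)**2 = ((-4/5 - 4/5*(-1)) - 31)**2 = ((-4/5 + 4/5) - 31)**2 = (0 - 31)**2 = (-31)**2 = 961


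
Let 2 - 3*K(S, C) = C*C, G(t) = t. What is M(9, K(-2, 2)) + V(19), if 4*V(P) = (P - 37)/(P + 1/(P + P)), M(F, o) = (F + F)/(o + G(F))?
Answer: 11589/6025 ≈ 1.9235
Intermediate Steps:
K(S, C) = ⅔ - C²/3 (K(S, C) = ⅔ - C*C/3 = ⅔ - C²/3)
M(F, o) = 2*F/(F + o) (M(F, o) = (F + F)/(o + F) = (2*F)/(F + o) = 2*F/(F + o))
V(P) = (-37 + P)/(4*(P + 1/(2*P))) (V(P) = ((P - 37)/(P + 1/(P + P)))/4 = ((-37 + P)/(P + 1/(2*P)))/4 = (-37 + P)/(4*(P + 1/(2*P))))
M(9, K(-2, 2)) + V(19) = 2*9/(9 + (⅔ - ⅓*2²)) + (½)*19*(-37 + 19)/(1 + 2*19²) = 2*9/(9 + (⅔ - ⅓*4)) + (½)*19*(-18)/(1 + 2*361) = 2*9/(9 + (⅔ - 4/3)) + (½)*19*(-18)/(1 + 722) = 2*9/(9 - ⅔) + (½)*19*(-18)/723 = 2*9/(25/3) + (½)*19*(1/723)*(-18) = 2*9*(3/25) - 57/241 = 54/25 - 57/241 = 11589/6025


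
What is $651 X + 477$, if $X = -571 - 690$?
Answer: $-820434$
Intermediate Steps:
$X = -1261$ ($X = -571 - 690 = -1261$)
$651 X + 477 = 651 \left(-1261\right) + 477 = -820911 + 477 = -820434$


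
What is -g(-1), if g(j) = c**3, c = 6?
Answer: -216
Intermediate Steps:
g(j) = 216 (g(j) = 6**3 = 216)
-g(-1) = -1*216 = -216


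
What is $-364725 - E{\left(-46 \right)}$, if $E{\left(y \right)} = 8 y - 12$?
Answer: $-364345$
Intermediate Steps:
$E{\left(y \right)} = -12 + 8 y$
$-364725 - E{\left(-46 \right)} = -364725 - \left(-12 + 8 \left(-46\right)\right) = -364725 - \left(-12 - 368\right) = -364725 - -380 = -364725 + 380 = -364345$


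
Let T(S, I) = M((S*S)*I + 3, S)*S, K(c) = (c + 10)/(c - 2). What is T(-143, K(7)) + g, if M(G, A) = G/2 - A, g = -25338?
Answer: -25085767/5 ≈ -5.0172e+6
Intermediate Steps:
M(G, A) = G/2 - A (M(G, A) = G*(1/2) - A = G/2 - A)
K(c) = (10 + c)/(-2 + c)
T(S, I) = S*(3/2 - S + I*S**2/2) (T(S, I) = (((S*S)*I + 3)/2 - S)*S = ((S**2*I + 3)/2 - S)*S = ((I*S**2 + 3)/2 - S)*S = ((3 + I*S**2)/2 - S)*S = ((3/2 + I*S**2/2) - S)*S = (3/2 - S + I*S**2/2)*S = S*(3/2 - S + I*S**2/2))
T(-143, K(7)) + g = (1/2)*(-143)*(3 - 2*(-143) + ((10 + 7)/(-2 + 7))*(-143)**2) - 25338 = (1/2)*(-143)*(3 + 286 + (17/5)*20449) - 25338 = (1/2)*(-143)*(3 + 286 + 347633/5) - 25338 = (1/2)*(-143)*(349078/5) - 25338 = -24959077/5 - 25338 = -25085767/5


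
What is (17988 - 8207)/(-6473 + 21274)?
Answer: 9781/14801 ≈ 0.66083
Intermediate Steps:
(17988 - 8207)/(-6473 + 21274) = 9781/14801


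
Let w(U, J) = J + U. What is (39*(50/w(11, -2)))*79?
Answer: 51350/3 ≈ 17117.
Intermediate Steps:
(39*(50/w(11, -2)))*79 = (39*(50/(-2 + 11)))*79 = (39*(50/9))*79 = (650/3)*79 = 51350/3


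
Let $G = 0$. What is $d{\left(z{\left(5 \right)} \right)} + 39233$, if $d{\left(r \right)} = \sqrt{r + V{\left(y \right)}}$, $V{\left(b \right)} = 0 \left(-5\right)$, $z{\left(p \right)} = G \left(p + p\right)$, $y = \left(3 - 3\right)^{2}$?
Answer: $39233$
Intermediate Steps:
$y = 0$ ($y = 0^{2} = 0$)
$z{\left(p \right)} = 0$ ($z{\left(p \right)} = 0 \left(p + p\right) = 0 \cdot 2 p = 0$)
$V{\left(b \right)} = 0$
$d{\left(r \right)} = \sqrt{r}$ ($d{\left(r \right)} = \sqrt{r + 0} = \sqrt{r}$)
$d{\left(z{\left(5 \right)} \right)} + 39233 = \sqrt{0} + 39233 = 0 + 39233 = 39233$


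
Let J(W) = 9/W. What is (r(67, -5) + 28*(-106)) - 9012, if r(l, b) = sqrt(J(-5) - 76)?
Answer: -11980 + I*sqrt(1945)/5 ≈ -11980.0 + 8.8204*I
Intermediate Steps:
r(l, b) = I*sqrt(1945)/5 (r(l, b) = sqrt(9/(-5) - 76) = sqrt(9*(-1/5) - 76) = sqrt(-9/5 - 76) = sqrt(-389/5) = I*sqrt(1945)/5)
(r(67, -5) + 28*(-106)) - 9012 = (I*sqrt(1945)/5 + 28*(-106)) - 9012 = (I*sqrt(1945)/5 - 2968) - 9012 = (-2968 + I*sqrt(1945)/5) - 9012 = -11980 + I*sqrt(1945)/5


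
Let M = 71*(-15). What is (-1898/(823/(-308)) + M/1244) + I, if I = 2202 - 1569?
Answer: 1374418997/1023812 ≈ 1342.5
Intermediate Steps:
M = -1065
I = 633
(-1898/(823/(-308)) + M/1244) + I = (-1898/(823/(-308)) - 1065/1244) + 633 = (-1898/(823*(-1/308)) - 1065*1/1244) + 633 = (-1898/(-823/308) - 1065/1244) + 633 = (-1898*(-308/823) - 1065/1244) + 633 = (584584/823 - 1065/1244) + 633 = 726346001/1023812 + 633 = 1374418997/1023812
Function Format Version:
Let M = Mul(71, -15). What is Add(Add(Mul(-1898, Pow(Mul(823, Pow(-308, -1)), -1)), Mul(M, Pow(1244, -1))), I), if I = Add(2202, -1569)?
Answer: Rational(1374418997, 1023812) ≈ 1342.5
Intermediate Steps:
M = -1065
I = 633
Add(Add(Mul(-1898, Pow(Mul(823, Pow(-308, -1)), -1)), Mul(M, Pow(1244, -1))), I) = Add(Add(Mul(-1898, Pow(Mul(823, Pow(-308, -1)), -1)), Mul(-1065, Pow(1244, -1))), 633) = Add(Add(Mul(-1898, Pow(Mul(823, Rational(-1, 308)), -1)), Mul(-1065, Rational(1, 1244))), 633) = Add(Add(Mul(-1898, Pow(Rational(-823, 308), -1)), Rational(-1065, 1244)), 633) = Add(Add(Mul(-1898, Rational(-308, 823)), Rational(-1065, 1244)), 633) = Add(Add(Rational(584584, 823), Rational(-1065, 1244)), 633) = Add(Rational(726346001, 1023812), 633) = Rational(1374418997, 1023812)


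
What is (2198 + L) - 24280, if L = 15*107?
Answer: -20477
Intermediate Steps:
L = 1605
(2198 + L) - 24280 = (2198 + 1605) - 24280 = 3803 - 24280 = -20477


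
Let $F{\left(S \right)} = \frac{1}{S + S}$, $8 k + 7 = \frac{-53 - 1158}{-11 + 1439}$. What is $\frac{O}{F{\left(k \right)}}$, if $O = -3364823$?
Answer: $\frac{5387081623}{816} \approx 6.6018 \cdot 10^{6}$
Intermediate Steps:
$k = - \frac{1601}{1632}$ ($k = - \frac{7}{8} + \frac{\left(-53 - 1158\right) \frac{1}{-11 + 1439}}{8} = - \frac{7}{8} + \frac{\left(-1211\right) \frac{1}{1428}}{8} = - \frac{7}{8} + \frac{1}{8} \left(- \frac{173}{204}\right) = - \frac{7}{8} - \frac{173}{1632} = - \frac{1601}{1632} \approx -0.981$)
$F{\left(S \right)} = \frac{1}{2 S}$
$\frac{O}{F{\left(k \right)}} = - \frac{3364823}{\frac{1}{2} \frac{1}{- \frac{1601}{1632}}} = - \frac{3364823}{\frac{1}{2} \left(- \frac{1632}{1601}\right)} = - \frac{3364823}{- \frac{816}{1601}} = \left(-3364823\right) \left(- \frac{1601}{816}\right) = \frac{5387081623}{816}$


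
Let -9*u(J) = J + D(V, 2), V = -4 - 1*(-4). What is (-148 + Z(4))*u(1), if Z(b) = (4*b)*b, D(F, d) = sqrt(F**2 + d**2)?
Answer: 28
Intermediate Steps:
V = 0 (V = -4 + 4 = 0)
Z(b) = 4*b**2
u(J) = -2/9 - J/9 (u(J) = -(J + sqrt(0**2 + 2**2))/9 = -(J + sqrt(0 + 4))/9 = -(J + sqrt(4))/9 = -(J + 2)/9 = -(2 + J)/9 = -2/9 - J/9)
(-148 + Z(4))*u(1) = (-148 + 4*4**2)*(-2/9 - 1/9*1) = (-148 + 4*16)*(-2/9 - 1/9) = (-148 + 64)*(-1/3) = -84*(-1/3) = 28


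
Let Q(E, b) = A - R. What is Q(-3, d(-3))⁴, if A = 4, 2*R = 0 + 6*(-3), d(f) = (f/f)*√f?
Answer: 28561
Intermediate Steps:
d(f) = √f (d(f) = 1*√f = √f)
R = -9 (R = (0 + 6*(-3))/2 = (0 - 18)/2 = (½)*(-18) = -9)
Q(E, b) = 13 (Q(E, b) = 4 - 1*(-9) = 4 + 9 = 13)
Q(-3, d(-3))⁴ = 13⁴ = 28561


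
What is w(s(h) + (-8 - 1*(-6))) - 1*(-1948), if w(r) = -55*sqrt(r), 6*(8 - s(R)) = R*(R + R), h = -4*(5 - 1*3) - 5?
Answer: 1948 - 55*I*sqrt(453)/3 ≈ 1948.0 - 390.2*I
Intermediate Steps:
h = -13 (h = -4*(5 - 3) - 5 = -4*2 - 5 = -8 - 5 = -13)
s(R) = 8 - R**2/3 (s(R) = 8 - R*(R + R)/6 = 8 - R*2*R/6 = 8 - R**2/3)
w(s(h) + (-8 - 1*(-6))) - 1*(-1948) = -55*sqrt((8 - 1/3*(-13)**2) + (-8 - 1*(-6))) - 1*(-1948) = -55*sqrt((8 - 1/3*169) + (-8 + 6)) + 1948 = -55*sqrt((8 - 169/3) - 2) + 1948 = -55*sqrt(-145/3 - 2) + 1948 = -55*I*sqrt(453)/3 + 1948 = 1948 - 55*I*sqrt(453)/3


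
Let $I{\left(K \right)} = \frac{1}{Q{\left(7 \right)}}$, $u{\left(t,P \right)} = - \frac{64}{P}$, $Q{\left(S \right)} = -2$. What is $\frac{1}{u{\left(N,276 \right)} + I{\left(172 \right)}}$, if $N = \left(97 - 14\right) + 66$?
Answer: $- \frac{138}{101} \approx -1.3663$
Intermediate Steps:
$N = 149$ ($N = 83 + 66 = 149$)
$I{\left(K \right)} = - \frac{1}{2}$ ($I{\left(K \right)} = \frac{1}{-2} = - \frac{1}{2}$)
$\frac{1}{u{\left(N,276 \right)} + I{\left(172 \right)}} = \frac{1}{- \frac{64}{276} - \frac{1}{2}} = \frac{1}{\left(-64\right) \frac{1}{276} - \frac{1}{2}} = \frac{1}{- \frac{16}{69} - \frac{1}{2}} = \frac{1}{- \frac{101}{138}} = - \frac{138}{101}$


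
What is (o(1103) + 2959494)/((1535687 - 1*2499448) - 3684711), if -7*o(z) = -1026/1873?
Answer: -9700481715/15236529098 ≈ -0.63666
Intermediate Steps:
o(z) = 1026/13111 (o(z) = -(-1026)/(7*1873) = -⅐*(-1026/1873) = 1026/13111)
(o(1103) + 2959494)/((1535687 - 1*2499448) - 3684711) = (1026/13111 + 2959494)/((1535687 - 1*2499448) - 3684711) = 38801926860/(13111*((1535687 - 2499448) - 3684711)) = 38801926860/(13111*(-963761 - 3684711)) = (38801926860/13111)/(-4648472) = (38801926860/13111)*(-1/4648472) = -9700481715/15236529098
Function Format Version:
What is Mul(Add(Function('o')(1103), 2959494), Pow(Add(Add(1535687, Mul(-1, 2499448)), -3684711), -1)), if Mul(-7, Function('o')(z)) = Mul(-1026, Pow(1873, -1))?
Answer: Rational(-9700481715, 15236529098) ≈ -0.63666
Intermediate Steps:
Function('o')(z) = Rational(1026, 13111) (Function('o')(z) = Mul(Rational(-1, 7), Mul(-1026, Pow(1873, -1))) = Mul(Rational(-1, 7), Mul(-1026, Rational(1, 1873))) = Mul(Rational(-1, 7), Rational(-1026, 1873)) = Rational(1026, 13111))
Mul(Add(Function('o')(1103), 2959494), Pow(Add(Add(1535687, Mul(-1, 2499448)), -3684711), -1)) = Mul(Add(Rational(1026, 13111), 2959494), Pow(Add(Add(1535687, Mul(-1, 2499448)), -3684711), -1)) = Mul(Rational(38801926860, 13111), Pow(Add(Add(1535687, -2499448), -3684711), -1)) = Mul(Rational(38801926860, 13111), Pow(Add(-963761, -3684711), -1)) = Mul(Rational(38801926860, 13111), Pow(-4648472, -1)) = Mul(Rational(38801926860, 13111), Rational(-1, 4648472)) = Rational(-9700481715, 15236529098)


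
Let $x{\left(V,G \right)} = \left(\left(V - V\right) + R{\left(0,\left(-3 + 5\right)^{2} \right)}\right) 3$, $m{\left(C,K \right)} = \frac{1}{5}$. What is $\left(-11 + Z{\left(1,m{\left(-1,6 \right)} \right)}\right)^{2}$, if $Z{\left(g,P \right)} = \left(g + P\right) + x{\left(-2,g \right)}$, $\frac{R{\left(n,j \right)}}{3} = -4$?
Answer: $\frac{52441}{25} \approx 2097.6$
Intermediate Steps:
$R{\left(n,j \right)} = -12$ ($R{\left(n,j \right)} = 3 \left(-4\right) = -12$)
$m{\left(C,K \right)} = \frac{1}{5}$
$x{\left(V,G \right)} = -36$ ($x{\left(V,G \right)} = \left(\left(V - V\right) - 12\right) 3 = \left(0 - 12\right) 3 = \left(-12\right) 3 = -36$)
$Z{\left(g,P \right)} = -36 + P + g$ ($Z{\left(g,P \right)} = \left(g + P\right) - 36 = \left(P + g\right) - 36 = -36 + P + g$)
$\left(-11 + Z{\left(1,m{\left(-1,6 \right)} \right)}\right)^{2} = \left(-11 + \left(-36 + \frac{1}{5} + 1\right)\right)^{2} = \left(-11 - \frac{174}{5}\right)^{2} = \left(- \frac{229}{5}\right)^{2} = \frac{52441}{25}$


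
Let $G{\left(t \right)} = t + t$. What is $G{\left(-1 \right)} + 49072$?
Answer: $49070$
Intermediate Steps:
$G{\left(t \right)} = 2 t$
$G{\left(-1 \right)} + 49072 = 2 \left(-1\right) + 49072 = -2 + 49072 = 49070$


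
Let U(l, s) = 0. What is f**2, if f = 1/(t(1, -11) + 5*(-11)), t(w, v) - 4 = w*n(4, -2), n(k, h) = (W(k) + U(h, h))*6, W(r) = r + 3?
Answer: 1/81 ≈ 0.012346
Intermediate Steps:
W(r) = 3 + r
n(k, h) = 18 + 6*k (n(k, h) = ((3 + k) + 0)*6 = (3 + k)*6 = 18 + 6*k)
t(w, v) = 4 + 42*w (t(w, v) = 4 + w*(18 + 6*4) = 4 + w*(18 + 24) = 4 + w*42 = 4 + 42*w)
f = -1/9 (f = 1/((4 + 42*1) + 5*(-11)) = 1/((4 + 42) - 55) = 1/(46 - 55) = 1/(-9) = -1/9 ≈ -0.11111)
f**2 = (-1/9)**2 = 1/81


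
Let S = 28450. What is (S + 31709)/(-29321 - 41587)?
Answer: -20053/23636 ≈ -0.84841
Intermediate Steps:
(S + 31709)/(-29321 - 41587) = (28450 + 31709)/(-29321 - 41587) = 60159/(-70908) = 60159*(-1/70908) = -20053/23636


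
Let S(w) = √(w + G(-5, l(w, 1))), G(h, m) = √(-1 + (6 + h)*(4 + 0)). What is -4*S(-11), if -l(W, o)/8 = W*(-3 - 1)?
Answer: -4*I*√(11 - √3) ≈ -12.177*I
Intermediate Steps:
l(W, o) = 32*W (l(W, o) = -8*W*(-3 - 1) = -8*W*(-4) = -(-32)*W = 32*W)
G(h, m) = √(23 + 4*h) (G(h, m) = √(-1 + (6 + h)*4) = √(-1 + (24 + 4*h)) = √(23 + 4*h))
S(w) = √(w + √3) (S(w) = √(w + √(23 + 4*(-5))) = √(w + √(23 - 20)) = √(w + √3))
-4*S(-11) = -4*√(-11 + √3)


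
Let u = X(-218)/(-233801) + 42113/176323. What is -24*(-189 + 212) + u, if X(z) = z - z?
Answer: -97288183/176323 ≈ -551.76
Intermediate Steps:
X(z) = 0
u = 42113/176323 (u = 0/(-233801) + 42113/176323 = 0*(-1/233801) + 42113*(1/176323) = 0 + 42113/176323 = 42113/176323 ≈ 0.23884)
-24*(-189 + 212) + u = -24*(-189 + 212) + 42113/176323 = -24*23 + 42113/176323 = -552 + 42113/176323 = -97288183/176323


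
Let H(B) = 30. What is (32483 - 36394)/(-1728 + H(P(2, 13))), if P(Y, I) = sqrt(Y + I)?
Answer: 3911/1698 ≈ 2.3033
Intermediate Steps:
P(Y, I) = sqrt(I + Y)
(32483 - 36394)/(-1728 + H(P(2, 13))) = (32483 - 36394)/(-1728 + 30) = -3911/(-1698) = -3911*(-1/1698) = 3911/1698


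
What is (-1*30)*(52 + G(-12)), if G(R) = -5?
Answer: -1410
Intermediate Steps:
(-1*30)*(52 + G(-12)) = (-1*30)*(52 - 5) = -30*47 = -1410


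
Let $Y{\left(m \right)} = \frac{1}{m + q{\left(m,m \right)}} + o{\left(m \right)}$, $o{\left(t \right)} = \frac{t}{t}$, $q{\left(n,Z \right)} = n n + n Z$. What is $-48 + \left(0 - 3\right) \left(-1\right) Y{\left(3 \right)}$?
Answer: $- \frac{314}{7} \approx -44.857$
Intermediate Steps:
$q{\left(n,Z \right)} = n^{2} + Z n$
$o{\left(t \right)} = 1$
$Y{\left(m \right)} = 1 + \frac{1}{m + 2 m^{2}}$ ($Y{\left(m \right)} = \frac{1}{m + m \left(m + m\right)} + 1 = \frac{1}{m + m 2 m} + 1 = \frac{1}{m + 2 m^{2}} + 1 = 1 + \frac{1}{m + 2 m^{2}}$)
$-48 + \left(0 - 3\right) \left(-1\right) Y{\left(3 \right)} = -48 + \left(0 - 3\right) \left(-1\right) \frac{1 + 3 + 2 \cdot 3^{2}}{3 \left(1 + 2 \cdot 3\right)} = -48 + \left(-3\right) \left(-1\right) \frac{1 + 3 + 2 \cdot 9}{3 \left(1 + 6\right)} = -48 + 3 \frac{1 + 3 + 18}{3 \cdot 7} = -48 + 3 \cdot \frac{1}{3} \cdot \frac{1}{7} \cdot 22 = -48 + 3 \cdot \frac{22}{21} = -48 + \frac{22}{7} = - \frac{314}{7}$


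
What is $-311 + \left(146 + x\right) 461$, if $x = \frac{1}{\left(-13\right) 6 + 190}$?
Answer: $\frac{7503901}{112} \approx 66999.0$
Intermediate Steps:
$x = \frac{1}{112}$ ($x = \frac{1}{-78 + 190} = \frac{1}{112} \approx 0.0089286$)
$-311 + \left(146 + x\right) 461 = -311 + \left(146 + \frac{1}{112}\right) 461 = -311 + \frac{16353}{112} \cdot 461 = -311 + \frac{7538733}{112} = \frac{7503901}{112}$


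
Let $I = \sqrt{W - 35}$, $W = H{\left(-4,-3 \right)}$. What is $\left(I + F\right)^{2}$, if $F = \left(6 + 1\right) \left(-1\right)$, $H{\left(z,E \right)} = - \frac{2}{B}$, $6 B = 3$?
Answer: $\left(7 - i \sqrt{39}\right)^{2} \approx 10.0 - 87.43 i$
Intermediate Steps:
$B = \frac{1}{2}$ ($B = \frac{1}{6} \cdot 3 = \frac{1}{2} \approx 0.5$)
$H{\left(z,E \right)} = -4$ ($H{\left(z,E \right)} = - 2 \frac{1}{\frac{1}{2}} = \left(-2\right) 2 = -4$)
$F = -7$ ($F = 7 \left(-1\right) = -7$)
$W = -4$
$I = i \sqrt{39}$ ($I = \sqrt{-4 - 35} = \sqrt{-39} = i \sqrt{39} \approx 6.245 i$)
$\left(I + F\right)^{2} = \left(i \sqrt{39} - 7\right)^{2} = \left(-7 + i \sqrt{39}\right)^{2}$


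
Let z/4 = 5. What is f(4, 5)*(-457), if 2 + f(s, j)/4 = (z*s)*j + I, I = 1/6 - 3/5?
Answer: -10901278/15 ≈ -7.2675e+5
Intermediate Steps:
z = 20 (z = 4*5 = 20)
I = -13/30 (I = 1*(1/6) - 3*1/5 = 1/6 - 3/5 = -13/30 ≈ -0.43333)
f(s, j) = -146/15 + 80*j*s (f(s, j) = -8 + 4*((20*s)*j - 13/30) = -8 + 4*(20*j*s - 13/30) = -8 + 4*(-13/30 + 20*j*s) = -8 + (-26/15 + 80*j*s) = -146/15 + 80*j*s)
f(4, 5)*(-457) = (-146/15 + 80*5*4)*(-457) = (-146/15 + 1600)*(-457) = (23854/15)*(-457) = -10901278/15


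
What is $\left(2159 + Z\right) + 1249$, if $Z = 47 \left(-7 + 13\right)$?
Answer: $3690$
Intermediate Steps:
$Z = 282$ ($Z = 47 \cdot 6 = 282$)
$\left(2159 + Z\right) + 1249 = \left(2159 + 282\right) + 1249 = 2441 + 1249 = 3690$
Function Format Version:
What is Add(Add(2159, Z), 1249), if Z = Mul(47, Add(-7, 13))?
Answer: 3690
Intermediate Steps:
Z = 282 (Z = Mul(47, 6) = 282)
Add(Add(2159, Z), 1249) = Add(Add(2159, 282), 1249) = Add(2441, 1249) = 3690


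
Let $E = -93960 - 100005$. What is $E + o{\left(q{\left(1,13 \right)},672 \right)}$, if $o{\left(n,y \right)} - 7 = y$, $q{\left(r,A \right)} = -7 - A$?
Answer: $-193286$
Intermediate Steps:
$E = -193965$
$o{\left(n,y \right)} = 7 + y$
$E + o{\left(q{\left(1,13 \right)},672 \right)} = -193965 + \left(7 + 672\right) = -193965 + 679 = -193286$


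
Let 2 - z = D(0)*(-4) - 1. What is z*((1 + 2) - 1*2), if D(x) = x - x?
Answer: 3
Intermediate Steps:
D(x) = 0
z = 3 (z = 2 - (0*(-4) - 1) = 2 - (0 - 1) = 2 - 1*(-1) = 2 + 1 = 3)
z*((1 + 2) - 1*2) = 3*((1 + 2) - 1*2) = 3*(3 - 2) = 3*1 = 3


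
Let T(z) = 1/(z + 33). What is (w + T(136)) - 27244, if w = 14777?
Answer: -2106922/169 ≈ -12467.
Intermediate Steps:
T(z) = 1/(33 + z)
(w + T(136)) - 27244 = (14777 + 1/(33 + 136)) - 27244 = (14777 + 1/169) - 27244 = 2497314/169 - 27244 = -2106922/169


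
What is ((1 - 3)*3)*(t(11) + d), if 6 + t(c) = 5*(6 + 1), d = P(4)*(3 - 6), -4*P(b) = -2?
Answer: -165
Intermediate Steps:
P(b) = 1/2 (P(b) = -1/4*(-2) = 1/2)
d = -3/2 (d = (3 - 6)/2 = (1/2)*(-3) = -3/2 ≈ -1.5000)
t(c) = 29 (t(c) = -6 + 5*(6 + 1) = -6 + 5*7 = -6 + 35 = 29)
((1 - 3)*3)*(t(11) + d) = ((1 - 3)*3)*(29 - 3/2) = -2*3*(55/2) = -6*55/2 = -165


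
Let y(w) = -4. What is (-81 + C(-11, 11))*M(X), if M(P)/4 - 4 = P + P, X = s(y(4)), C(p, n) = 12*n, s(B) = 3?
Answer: 2040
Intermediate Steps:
X = 3
M(P) = 16 + 8*P (M(P) = 16 + 4*(P + P) = 16 + 4*(2*P) = 16 + 8*P)
(-81 + C(-11, 11))*M(X) = (-81 + 12*11)*(16 + 8*3) = (-81 + 132)*(16 + 24) = 51*40 = 2040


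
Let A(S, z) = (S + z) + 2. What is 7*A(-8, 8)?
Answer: 14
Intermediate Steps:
A(S, z) = 2 + S + z
7*A(-8, 8) = 7*(2 - 8 + 8) = 7*2 = 14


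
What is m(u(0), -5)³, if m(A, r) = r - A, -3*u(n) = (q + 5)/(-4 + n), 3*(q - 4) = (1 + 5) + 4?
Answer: -10218313/46656 ≈ -219.01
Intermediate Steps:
q = 22/3 (q = 4 + ((1 + 5) + 4)/3 = 4 + (6 + 4)/3 = 4 + (⅓)*10 = 4 + 10/3 = 22/3 ≈ 7.3333)
u(n) = -37/(9*(-4 + n)) (u(n) = -(22/3 + 5)/(3*(-4 + n)) = -37/(9*(-4 + n)))
m(u(0), -5)³ = (-5 - (-37)/(-36 + 9*0))³ = (-5 - (-37)/(-36 + 0))³ = (-5 - (-37)/(-36))³ = (-5 - (-37)*(-1)/36)³ = (-5 - 1*37/36)³ = (-5 - 37/36)³ = (-217/36)³ = -10218313/46656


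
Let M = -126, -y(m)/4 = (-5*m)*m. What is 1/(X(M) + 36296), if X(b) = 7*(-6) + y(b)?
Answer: 1/353774 ≈ 2.8267e-6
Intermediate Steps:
y(m) = 20*m² (y(m) = -4*(-5*m)*m = -(-20)*m² = 20*m²)
X(b) = -42 + 20*b² (X(b) = 7*(-6) + 20*b² = -42 + 20*b²)
1/(X(M) + 36296) = 1/((-42 + 20*(-126)²) + 36296) = 1/((-42 + 20*15876) + 36296) = 1/((-42 + 317520) + 36296) = 1/(317478 + 36296) = 1/353774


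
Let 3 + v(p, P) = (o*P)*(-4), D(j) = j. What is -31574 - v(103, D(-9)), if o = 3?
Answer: -31679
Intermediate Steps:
v(p, P) = -3 - 12*P (v(p, P) = -3 + (3*P)*(-4) = -3 - 12*P)
-31574 - v(103, D(-9)) = -31574 - (-3 - 12*(-9)) = -31574 - (-3 + 108) = -31574 - 1*105 = -31574 - 105 = -31679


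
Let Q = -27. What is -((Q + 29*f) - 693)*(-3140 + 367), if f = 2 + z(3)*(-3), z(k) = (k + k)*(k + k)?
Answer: -10520762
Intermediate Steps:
z(k) = 4*k**2 (z(k) = (2*k)*(2*k) = 4*k**2)
f = -106 (f = 2 + (4*3**2)*(-3) = 2 + (4*9)*(-3) = 2 + 36*(-3) = 2 - 108 = -106)
-((Q + 29*f) - 693)*(-3140 + 367) = -((-27 + 29*(-106)) - 693)*(-3140 + 367) = -((-27 - 3074) - 693)*(-2773) = -(-3101 - 693)*(-2773) = -(-3794)*(-2773) = -1*10520762 = -10520762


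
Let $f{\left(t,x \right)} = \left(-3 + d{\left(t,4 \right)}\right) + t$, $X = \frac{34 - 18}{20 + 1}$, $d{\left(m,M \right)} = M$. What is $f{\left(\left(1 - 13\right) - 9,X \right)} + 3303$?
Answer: $3283$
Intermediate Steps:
$X = \frac{16}{21} \approx 0.7619$
$f{\left(t,x \right)} = 1 + t$ ($f{\left(t,x \right)} = \left(-3 + 4\right) + t = 1 + t$)
$f{\left(\left(1 - 13\right) - 9,X \right)} + 3303 = \left(1 + \left(\left(1 - 13\right) - 9\right)\right) + 3303 = \left(1 - 21\right) + 3303 = -20 + 3303 = 3283$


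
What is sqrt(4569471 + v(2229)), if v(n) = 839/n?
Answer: sqrt(22703148934842)/2229 ≈ 2137.6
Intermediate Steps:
sqrt(4569471 + v(2229)) = sqrt(4569471 + 839/2229) = sqrt(10185351698/2229) = sqrt(22703148934842)/2229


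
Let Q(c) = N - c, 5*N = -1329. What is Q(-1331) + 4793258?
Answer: 23971616/5 ≈ 4.7943e+6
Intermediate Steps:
N = -1329/5 (N = (⅕)*(-1329) = -1329/5 ≈ -265.80)
Q(c) = -1329/5 - c
Q(-1331) + 4793258 = (-1329/5 - 1*(-1331)) + 4793258 = (-1329/5 + 1331) + 4793258 = 5326/5 + 4793258 = 23971616/5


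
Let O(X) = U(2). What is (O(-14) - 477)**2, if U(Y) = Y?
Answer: 225625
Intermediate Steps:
O(X) = 2
(O(-14) - 477)**2 = (2 - 477)**2 = (-475)**2 = 225625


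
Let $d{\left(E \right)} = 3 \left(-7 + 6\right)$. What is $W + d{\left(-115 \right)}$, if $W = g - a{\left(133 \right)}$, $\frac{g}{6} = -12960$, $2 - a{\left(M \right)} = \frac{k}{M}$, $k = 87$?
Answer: $- \frac{10342658}{133} \approx -77764.0$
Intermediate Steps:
$a{\left(M \right)} = 2 - \frac{87}{M}$
$g = -77760$ ($g = 6 \left(-12960\right) = -77760$)
$d{\left(E \right)} = -3$ ($d{\left(E \right)} = 3 \left(-1\right) = -3$)
$W = - \frac{10342259}{133}$ ($W = -77760 - \left(2 - \frac{87}{133}\right) = -77760 - \frac{179}{133} = - \frac{10342259}{133} \approx -77761.0$)
$W + d{\left(-115 \right)} = - \frac{10342259}{133} - 3 = - \frac{10342658}{133}$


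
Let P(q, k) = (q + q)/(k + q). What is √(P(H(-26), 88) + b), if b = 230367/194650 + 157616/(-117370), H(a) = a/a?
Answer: 17*I*√22407356508562/217465270 ≈ 0.37004*I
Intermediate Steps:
H(a) = 1
b = -21422233/134388650 (b = 230367*(1/194650) + 157616*(-1/117370) = 13551/11450 - 78808/58685 = -21422233/134388650 ≈ -0.15940)
P(q, k) = 2*q/(k + q) (P(q, k) = (2*q)/(k + q) = 2*q/(k + q))
√(P(H(-26), 88) + b) = √(2*1/(88 + 1) - 21422233/134388650) = √(2*1/89 - 21422233/134388650) = √(2*1*(1/89) - 21422233/134388650) = √(2/89 - 21422233/134388650) = √(-1637801437/11960589850) = 17*I*√22407356508562/217465270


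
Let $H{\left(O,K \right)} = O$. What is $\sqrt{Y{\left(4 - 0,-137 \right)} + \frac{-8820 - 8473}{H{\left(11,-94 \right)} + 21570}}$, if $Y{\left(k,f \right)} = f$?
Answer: $\frac{i \sqrt{64179520090}}{21581} \approx 11.739 i$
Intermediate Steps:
$\sqrt{Y{\left(4 - 0,-137 \right)} + \frac{-8820 - 8473}{H{\left(11,-94 \right)} + 21570}} = \sqrt{-137 + \frac{-8820 - 8473}{11 + 21570}} = \sqrt{-137 - \frac{17293}{21581}} = \sqrt{- \frac{2973890}{21581}} = \frac{i \sqrt{64179520090}}{21581}$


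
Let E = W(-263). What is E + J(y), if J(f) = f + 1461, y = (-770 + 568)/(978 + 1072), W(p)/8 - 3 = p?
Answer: -634576/1025 ≈ -619.10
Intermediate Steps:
W(p) = 24 + 8*p
E = -2080 (E = 24 + 8*(-263) = 24 - 2104 = -2080)
y = -101/1025 (y = -202/2050 = -202*1/2050 = -101/1025 ≈ -0.098537)
J(f) = 1461 + f
E + J(y) = -2080 + (1461 - 101/1025) = -2080 + 1497424/1025 = -634576/1025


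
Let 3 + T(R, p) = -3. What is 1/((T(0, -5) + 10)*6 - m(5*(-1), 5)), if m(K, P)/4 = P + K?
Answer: 1/24 ≈ 0.041667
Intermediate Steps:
T(R, p) = -6 (T(R, p) = -3 - 3 = -6)
m(K, P) = 4*K + 4*P (m(K, P) = 4*(P + K) = 4*(K + P) = 4*K + 4*P)
1/((T(0, -5) + 10)*6 - m(5*(-1), 5)) = 1/((-6 + 10)*6 - (4*(5*(-1)) + 4*5)) = 1/(4*6 - (4*(-5) + 20)) = 1/(24 - (-20 + 20)) = 1/(24 - 1*0) = 1/(24 + 0) = 1/24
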